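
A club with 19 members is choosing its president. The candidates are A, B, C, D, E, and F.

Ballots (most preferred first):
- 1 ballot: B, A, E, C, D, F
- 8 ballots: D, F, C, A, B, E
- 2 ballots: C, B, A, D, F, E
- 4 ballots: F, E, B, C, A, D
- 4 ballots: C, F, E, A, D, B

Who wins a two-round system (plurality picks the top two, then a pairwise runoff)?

C

Round 1 first-place votes: A 0, B 1, C 6, D 8, E 0, F 4. D and C advance.
Runoff: D is ranked above C on 8 ballots, C above D on 11.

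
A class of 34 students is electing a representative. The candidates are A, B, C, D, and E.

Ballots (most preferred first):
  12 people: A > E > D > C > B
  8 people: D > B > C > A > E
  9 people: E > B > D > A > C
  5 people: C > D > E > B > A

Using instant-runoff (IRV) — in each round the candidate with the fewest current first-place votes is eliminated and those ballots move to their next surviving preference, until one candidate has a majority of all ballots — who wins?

D

Round 1: A 12, B 0, C 5, D 8, E 9. B eliminated.
Round 2: A 12, C 5, D 8, E 9. C eliminated.
Round 3: A 12, D 13, E 9. E eliminated.
Round 4: A 12, D 22. D has a majority (≥18).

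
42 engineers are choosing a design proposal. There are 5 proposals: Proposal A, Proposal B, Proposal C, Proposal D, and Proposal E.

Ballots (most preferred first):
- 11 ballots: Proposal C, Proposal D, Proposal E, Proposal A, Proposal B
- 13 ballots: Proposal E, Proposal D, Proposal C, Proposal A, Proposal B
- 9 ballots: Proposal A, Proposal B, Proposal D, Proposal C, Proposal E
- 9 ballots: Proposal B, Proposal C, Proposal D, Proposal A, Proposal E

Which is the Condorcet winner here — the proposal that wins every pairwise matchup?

Proposal D

Proposal D vs Proposal A: 33–9
Proposal D vs Proposal B: 24–18
Proposal D vs Proposal C: 22–20
Proposal D vs Proposal E: 29–13
Proposal D beats every other proposal.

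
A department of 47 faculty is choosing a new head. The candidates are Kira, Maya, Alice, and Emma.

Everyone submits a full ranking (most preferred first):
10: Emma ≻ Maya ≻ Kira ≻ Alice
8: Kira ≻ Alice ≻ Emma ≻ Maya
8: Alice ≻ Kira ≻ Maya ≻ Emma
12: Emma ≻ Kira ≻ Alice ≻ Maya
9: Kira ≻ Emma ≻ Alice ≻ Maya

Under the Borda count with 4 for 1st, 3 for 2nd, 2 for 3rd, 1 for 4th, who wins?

Kira: 10×2 + 8×4 + 8×3 + 12×3 + 9×4 = 148
Maya: 10×3 + 8×1 + 8×2 + 12×1 + 9×1 = 75
Alice: 10×1 + 8×3 + 8×4 + 12×2 + 9×2 = 108
Emma: 10×4 + 8×2 + 8×1 + 12×4 + 9×3 = 139

Kira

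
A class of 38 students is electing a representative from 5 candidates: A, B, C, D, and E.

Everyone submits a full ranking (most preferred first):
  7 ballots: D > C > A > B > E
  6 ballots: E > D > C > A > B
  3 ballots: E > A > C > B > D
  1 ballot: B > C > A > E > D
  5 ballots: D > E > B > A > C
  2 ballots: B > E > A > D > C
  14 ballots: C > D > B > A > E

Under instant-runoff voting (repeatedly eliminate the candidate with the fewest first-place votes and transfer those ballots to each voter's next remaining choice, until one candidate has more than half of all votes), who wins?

D

Round 1: A 0, B 3, C 14, D 12, E 9. A eliminated.
Round 2: B 3, C 14, D 12, E 9. B eliminated.
Round 3: C 15, D 12, E 11. E eliminated.
Round 4: C 18, D 20. D has a majority (≥20).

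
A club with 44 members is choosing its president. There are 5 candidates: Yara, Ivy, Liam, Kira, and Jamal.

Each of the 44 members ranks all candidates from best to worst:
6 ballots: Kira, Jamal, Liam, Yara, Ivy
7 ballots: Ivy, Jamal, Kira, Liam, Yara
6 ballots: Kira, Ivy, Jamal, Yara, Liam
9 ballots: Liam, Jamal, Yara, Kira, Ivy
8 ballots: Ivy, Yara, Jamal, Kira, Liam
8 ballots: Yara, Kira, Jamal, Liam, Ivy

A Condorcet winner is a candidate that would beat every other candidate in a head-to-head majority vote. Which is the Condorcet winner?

Jamal

Jamal vs Yara: 28–16
Jamal vs Ivy: 23–21
Jamal vs Liam: 35–9
Jamal vs Kira: 24–20
Jamal beats every other candidate.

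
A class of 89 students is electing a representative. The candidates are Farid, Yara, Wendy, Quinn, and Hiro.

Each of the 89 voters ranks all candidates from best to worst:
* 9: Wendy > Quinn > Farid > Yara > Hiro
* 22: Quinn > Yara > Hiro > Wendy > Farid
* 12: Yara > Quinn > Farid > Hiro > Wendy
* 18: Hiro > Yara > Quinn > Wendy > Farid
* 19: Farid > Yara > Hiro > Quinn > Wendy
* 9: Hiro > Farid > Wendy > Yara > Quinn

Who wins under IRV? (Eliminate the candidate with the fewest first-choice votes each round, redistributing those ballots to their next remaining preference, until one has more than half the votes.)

Round 1: Farid 19, Yara 12, Wendy 9, Quinn 22, Hiro 27. Wendy eliminated.
Round 2: Farid 19, Yara 12, Quinn 31, Hiro 27. Yara eliminated.
Round 3: Farid 19, Quinn 43, Hiro 27. Farid eliminated.
Round 4: Quinn 43, Hiro 46. Hiro has a majority (≥45).

Hiro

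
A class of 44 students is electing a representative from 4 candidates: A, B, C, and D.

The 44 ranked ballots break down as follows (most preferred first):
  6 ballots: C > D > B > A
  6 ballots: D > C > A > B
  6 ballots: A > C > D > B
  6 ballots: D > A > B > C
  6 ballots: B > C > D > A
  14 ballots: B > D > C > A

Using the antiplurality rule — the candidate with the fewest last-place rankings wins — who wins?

D

Last-place votes: A 26, B 12, C 6, D 0.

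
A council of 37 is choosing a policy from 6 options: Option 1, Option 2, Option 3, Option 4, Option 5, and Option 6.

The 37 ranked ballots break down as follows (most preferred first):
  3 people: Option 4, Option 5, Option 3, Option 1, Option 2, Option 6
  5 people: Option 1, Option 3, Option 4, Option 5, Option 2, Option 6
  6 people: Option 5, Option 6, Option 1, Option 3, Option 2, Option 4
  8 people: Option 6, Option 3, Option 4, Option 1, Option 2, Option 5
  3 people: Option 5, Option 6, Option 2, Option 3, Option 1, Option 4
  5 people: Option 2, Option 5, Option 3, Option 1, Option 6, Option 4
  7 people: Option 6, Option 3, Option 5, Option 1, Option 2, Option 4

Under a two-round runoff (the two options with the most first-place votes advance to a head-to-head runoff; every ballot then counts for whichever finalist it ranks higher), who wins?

Option 5

Round 1 first-place votes: Option 1 5, Option 2 5, Option 3 0, Option 4 3, Option 5 9, Option 6 15. Option 6 and Option 5 advance.
Runoff: Option 6 is ranked above Option 5 on 15 ballots, Option 5 above Option 6 on 22.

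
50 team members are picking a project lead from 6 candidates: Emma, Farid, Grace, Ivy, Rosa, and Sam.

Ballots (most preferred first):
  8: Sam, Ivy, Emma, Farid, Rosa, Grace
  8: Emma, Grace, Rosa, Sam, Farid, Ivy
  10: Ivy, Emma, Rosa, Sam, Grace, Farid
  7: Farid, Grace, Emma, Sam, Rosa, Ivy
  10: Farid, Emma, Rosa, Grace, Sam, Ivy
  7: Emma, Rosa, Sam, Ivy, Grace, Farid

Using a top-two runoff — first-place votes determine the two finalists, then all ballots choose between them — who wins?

Emma

Round 1 first-place votes: Emma 15, Farid 17, Grace 0, Ivy 10, Rosa 0, Sam 8. Farid and Emma advance.
Runoff: Farid is ranked above Emma on 17 ballots, Emma above Farid on 33.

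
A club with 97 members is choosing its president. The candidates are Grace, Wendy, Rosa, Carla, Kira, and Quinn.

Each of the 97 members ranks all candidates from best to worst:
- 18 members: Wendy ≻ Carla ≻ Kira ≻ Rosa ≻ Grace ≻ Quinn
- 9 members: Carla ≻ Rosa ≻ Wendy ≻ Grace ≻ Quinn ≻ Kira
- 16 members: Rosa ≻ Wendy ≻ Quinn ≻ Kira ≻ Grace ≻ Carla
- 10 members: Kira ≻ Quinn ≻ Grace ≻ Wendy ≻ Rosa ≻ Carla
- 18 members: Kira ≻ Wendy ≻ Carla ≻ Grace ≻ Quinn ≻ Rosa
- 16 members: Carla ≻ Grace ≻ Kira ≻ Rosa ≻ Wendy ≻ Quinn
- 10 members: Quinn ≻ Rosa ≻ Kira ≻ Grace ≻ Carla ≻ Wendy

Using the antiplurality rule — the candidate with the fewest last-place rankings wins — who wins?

Last-place votes: Grace 0, Wendy 10, Rosa 18, Carla 26, Kira 9, Quinn 34.

Grace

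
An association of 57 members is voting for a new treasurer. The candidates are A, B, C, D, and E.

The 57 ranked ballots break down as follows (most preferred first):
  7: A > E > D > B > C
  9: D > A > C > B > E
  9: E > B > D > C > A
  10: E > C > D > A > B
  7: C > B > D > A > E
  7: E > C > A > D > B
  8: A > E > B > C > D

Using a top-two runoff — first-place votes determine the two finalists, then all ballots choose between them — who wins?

A

Round 1 first-place votes: A 15, B 0, C 7, D 9, E 26. E and A advance.
Runoff: E is ranked above A on 26 ballots, A above E on 31.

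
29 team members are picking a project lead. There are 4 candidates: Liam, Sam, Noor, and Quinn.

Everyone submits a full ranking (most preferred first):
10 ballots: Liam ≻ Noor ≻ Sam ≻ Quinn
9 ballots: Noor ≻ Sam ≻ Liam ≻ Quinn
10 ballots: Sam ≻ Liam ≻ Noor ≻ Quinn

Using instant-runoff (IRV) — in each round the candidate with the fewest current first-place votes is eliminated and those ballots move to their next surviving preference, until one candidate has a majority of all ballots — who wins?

Round 1: Liam 10, Sam 10, Noor 9, Quinn 0. Quinn eliminated.
Round 2: Liam 10, Sam 10, Noor 9. Noor eliminated.
Round 3: Liam 10, Sam 19. Sam has a majority (≥15).

Sam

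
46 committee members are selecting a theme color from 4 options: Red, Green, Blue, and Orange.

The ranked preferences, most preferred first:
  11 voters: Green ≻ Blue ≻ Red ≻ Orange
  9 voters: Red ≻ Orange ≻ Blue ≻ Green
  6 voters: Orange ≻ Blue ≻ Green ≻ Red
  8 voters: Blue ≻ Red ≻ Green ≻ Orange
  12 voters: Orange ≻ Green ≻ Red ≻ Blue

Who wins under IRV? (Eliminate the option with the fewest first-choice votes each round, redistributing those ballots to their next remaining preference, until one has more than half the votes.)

Red

Round 1: Red 9, Green 11, Blue 8, Orange 18. Blue eliminated.
Round 2: Red 17, Green 11, Orange 18. Green eliminated.
Round 3: Red 28, Orange 18. Red has a majority (≥24).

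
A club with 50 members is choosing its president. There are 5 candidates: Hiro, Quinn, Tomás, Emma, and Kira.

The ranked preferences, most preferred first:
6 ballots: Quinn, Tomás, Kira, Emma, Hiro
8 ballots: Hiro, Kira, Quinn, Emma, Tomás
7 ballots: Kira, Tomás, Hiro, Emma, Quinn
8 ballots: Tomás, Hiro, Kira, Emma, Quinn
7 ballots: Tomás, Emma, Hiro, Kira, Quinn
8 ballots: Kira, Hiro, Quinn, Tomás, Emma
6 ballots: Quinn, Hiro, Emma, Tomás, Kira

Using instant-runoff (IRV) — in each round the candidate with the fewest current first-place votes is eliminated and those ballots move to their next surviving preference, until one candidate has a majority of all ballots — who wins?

Round 1: Hiro 8, Quinn 12, Tomás 15, Emma 0, Kira 15. Emma eliminated.
Round 2: Hiro 8, Quinn 12, Tomás 15, Kira 15. Hiro eliminated.
Round 3: Quinn 12, Tomás 15, Kira 23. Quinn eliminated.
Round 4: Tomás 27, Kira 23. Tomás has a majority (≥26).

Tomás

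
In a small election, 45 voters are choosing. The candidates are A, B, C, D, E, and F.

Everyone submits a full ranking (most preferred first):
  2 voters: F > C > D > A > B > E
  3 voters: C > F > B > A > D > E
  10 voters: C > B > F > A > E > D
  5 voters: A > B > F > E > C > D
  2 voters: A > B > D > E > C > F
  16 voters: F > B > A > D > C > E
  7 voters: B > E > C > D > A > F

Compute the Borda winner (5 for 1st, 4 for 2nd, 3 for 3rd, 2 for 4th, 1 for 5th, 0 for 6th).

B

A: 2×2 + 3×2 + 10×2 + 5×5 + 2×5 + 16×3 + 7×1 = 120
B: 2×1 + 3×3 + 10×4 + 5×4 + 2×4 + 16×4 + 7×5 = 178
C: 2×4 + 3×5 + 10×5 + 5×1 + 2×1 + 16×1 + 7×3 = 117
D: 2×3 + 3×1 + 10×0 + 5×0 + 2×3 + 16×2 + 7×2 = 61
E: 2×0 + 3×0 + 10×1 + 5×2 + 2×2 + 16×0 + 7×4 = 52
F: 2×5 + 3×4 + 10×3 + 5×3 + 2×0 + 16×5 + 7×0 = 147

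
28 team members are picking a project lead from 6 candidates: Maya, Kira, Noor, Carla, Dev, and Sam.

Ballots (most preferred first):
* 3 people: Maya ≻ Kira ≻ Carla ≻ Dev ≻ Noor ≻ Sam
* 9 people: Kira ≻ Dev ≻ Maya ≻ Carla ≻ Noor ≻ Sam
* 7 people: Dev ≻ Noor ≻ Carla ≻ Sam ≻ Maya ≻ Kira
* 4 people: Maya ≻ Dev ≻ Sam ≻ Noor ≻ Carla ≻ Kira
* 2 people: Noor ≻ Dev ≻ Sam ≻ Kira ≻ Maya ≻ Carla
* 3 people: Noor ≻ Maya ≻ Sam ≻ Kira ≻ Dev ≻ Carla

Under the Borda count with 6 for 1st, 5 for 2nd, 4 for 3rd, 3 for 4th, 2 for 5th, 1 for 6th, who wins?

Maya: 3×6 + 9×4 + 7×2 + 4×6 + 2×2 + 3×5 = 111
Kira: 3×5 + 9×6 + 7×1 + 4×1 + 2×3 + 3×3 = 95
Noor: 3×2 + 9×2 + 7×5 + 4×3 + 2×6 + 3×6 = 101
Carla: 3×4 + 9×3 + 7×4 + 4×2 + 2×1 + 3×1 = 80
Dev: 3×3 + 9×5 + 7×6 + 4×5 + 2×5 + 3×2 = 132
Sam: 3×1 + 9×1 + 7×3 + 4×4 + 2×4 + 3×4 = 69

Dev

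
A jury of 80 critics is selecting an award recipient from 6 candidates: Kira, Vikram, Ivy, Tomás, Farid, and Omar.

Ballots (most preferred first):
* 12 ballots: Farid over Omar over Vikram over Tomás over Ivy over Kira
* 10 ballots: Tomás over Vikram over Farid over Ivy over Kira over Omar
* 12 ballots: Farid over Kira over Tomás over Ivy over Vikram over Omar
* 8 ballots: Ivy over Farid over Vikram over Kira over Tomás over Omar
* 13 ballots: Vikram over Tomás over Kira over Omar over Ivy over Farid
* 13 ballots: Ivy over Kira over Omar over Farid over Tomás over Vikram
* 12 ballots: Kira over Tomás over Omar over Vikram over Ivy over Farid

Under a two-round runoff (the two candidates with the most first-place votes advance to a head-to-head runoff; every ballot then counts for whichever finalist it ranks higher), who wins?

Round 1 first-place votes: Kira 12, Vikram 13, Ivy 21, Tomás 10, Farid 24, Omar 0. Farid and Ivy advance.
Runoff: Farid is ranked above Ivy on 34 ballots, Ivy above Farid on 46.

Ivy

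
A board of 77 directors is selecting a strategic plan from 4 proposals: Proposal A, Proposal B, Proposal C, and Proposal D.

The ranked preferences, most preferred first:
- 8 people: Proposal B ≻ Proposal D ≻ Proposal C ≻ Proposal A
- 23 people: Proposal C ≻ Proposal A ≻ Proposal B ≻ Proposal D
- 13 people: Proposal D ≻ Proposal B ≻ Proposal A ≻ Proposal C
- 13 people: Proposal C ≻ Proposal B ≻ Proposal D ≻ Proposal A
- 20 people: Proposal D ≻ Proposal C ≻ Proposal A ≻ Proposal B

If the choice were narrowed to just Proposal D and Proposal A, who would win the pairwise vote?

Proposal D

Proposal D is ranked above Proposal A on 54 ballots; Proposal A above Proposal D on 23.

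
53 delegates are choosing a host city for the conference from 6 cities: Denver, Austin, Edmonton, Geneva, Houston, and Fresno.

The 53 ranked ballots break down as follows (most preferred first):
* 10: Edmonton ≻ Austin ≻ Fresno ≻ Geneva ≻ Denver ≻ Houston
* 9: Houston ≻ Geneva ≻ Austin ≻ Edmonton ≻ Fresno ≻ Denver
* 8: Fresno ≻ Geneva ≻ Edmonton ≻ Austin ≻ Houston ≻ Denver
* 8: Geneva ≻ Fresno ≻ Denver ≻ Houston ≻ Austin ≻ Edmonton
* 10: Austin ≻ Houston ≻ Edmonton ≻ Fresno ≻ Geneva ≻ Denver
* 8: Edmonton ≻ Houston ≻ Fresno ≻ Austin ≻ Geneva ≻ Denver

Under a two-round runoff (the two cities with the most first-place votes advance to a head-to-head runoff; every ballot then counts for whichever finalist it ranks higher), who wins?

Austin

Round 1 first-place votes: Denver 0, Austin 10, Edmonton 18, Geneva 8, Houston 9, Fresno 8. Edmonton and Austin advance.
Runoff: Edmonton is ranked above Austin on 26 ballots, Austin above Edmonton on 27.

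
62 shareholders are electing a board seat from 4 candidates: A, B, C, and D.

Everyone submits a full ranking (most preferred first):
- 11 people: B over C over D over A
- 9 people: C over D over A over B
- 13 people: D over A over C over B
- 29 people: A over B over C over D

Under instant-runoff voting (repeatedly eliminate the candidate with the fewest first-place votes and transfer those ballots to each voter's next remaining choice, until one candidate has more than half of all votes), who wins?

Round 1: A 29, B 11, C 9, D 13. C eliminated.
Round 2: A 29, B 11, D 22. B eliminated.
Round 3: A 29, D 33. D has a majority (≥32).

D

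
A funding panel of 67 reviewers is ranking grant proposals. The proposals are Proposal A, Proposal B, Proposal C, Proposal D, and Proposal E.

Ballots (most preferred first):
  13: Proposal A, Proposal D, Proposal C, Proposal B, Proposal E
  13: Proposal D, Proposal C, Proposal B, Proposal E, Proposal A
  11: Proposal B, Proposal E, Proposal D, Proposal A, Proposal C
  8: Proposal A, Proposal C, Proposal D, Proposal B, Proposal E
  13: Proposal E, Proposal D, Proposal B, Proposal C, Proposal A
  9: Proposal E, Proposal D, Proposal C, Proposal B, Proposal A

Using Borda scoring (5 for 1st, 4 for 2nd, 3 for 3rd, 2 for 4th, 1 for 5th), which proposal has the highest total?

Proposal D

Proposal A: 13×5 + 13×1 + 11×2 + 8×5 + 13×1 + 9×1 = 162
Proposal B: 13×2 + 13×3 + 11×5 + 8×2 + 13×3 + 9×2 = 193
Proposal C: 13×3 + 13×4 + 11×1 + 8×4 + 13×2 + 9×3 = 187
Proposal D: 13×4 + 13×5 + 11×3 + 8×3 + 13×4 + 9×4 = 262
Proposal E: 13×1 + 13×2 + 11×4 + 8×1 + 13×5 + 9×5 = 201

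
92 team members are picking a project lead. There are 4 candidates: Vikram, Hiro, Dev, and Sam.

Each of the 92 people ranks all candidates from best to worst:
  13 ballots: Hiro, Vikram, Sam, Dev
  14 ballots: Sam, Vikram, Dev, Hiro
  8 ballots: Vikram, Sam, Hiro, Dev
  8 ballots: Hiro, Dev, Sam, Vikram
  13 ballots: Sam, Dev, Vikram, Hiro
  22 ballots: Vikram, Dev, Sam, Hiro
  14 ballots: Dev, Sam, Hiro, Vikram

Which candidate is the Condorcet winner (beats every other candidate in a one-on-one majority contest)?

Sam vs Vikram: 49–43
Sam vs Hiro: 71–21
Sam vs Dev: 48–44
Sam beats every other candidate.

Sam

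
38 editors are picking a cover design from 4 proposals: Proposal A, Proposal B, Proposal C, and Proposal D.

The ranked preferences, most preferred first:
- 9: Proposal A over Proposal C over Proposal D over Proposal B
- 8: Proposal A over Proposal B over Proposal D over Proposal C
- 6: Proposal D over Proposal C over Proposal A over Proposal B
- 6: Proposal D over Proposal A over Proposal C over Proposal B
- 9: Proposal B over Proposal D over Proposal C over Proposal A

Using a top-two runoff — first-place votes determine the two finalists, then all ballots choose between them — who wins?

Round 1 first-place votes: Proposal A 17, Proposal B 9, Proposal C 0, Proposal D 12. Proposal A and Proposal D advance.
Runoff: Proposal A is ranked above Proposal D on 17 ballots, Proposal D above Proposal A on 21.

Proposal D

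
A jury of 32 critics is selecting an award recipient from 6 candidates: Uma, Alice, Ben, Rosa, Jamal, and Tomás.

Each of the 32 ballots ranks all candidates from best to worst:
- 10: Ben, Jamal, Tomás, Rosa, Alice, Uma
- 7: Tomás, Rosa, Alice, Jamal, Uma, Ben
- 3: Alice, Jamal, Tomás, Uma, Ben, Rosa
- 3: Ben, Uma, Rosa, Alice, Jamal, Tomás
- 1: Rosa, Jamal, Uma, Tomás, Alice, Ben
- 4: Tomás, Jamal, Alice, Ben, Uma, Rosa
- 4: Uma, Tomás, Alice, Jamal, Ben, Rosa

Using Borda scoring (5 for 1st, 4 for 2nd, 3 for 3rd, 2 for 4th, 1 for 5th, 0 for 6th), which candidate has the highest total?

Uma: 10×0 + 7×1 + 3×2 + 3×4 + 1×3 + 4×1 + 4×5 = 52
Alice: 10×1 + 7×3 + 3×5 + 3×2 + 1×1 + 4×3 + 4×3 = 77
Ben: 10×5 + 7×0 + 3×1 + 3×5 + 1×0 + 4×2 + 4×1 = 80
Rosa: 10×2 + 7×4 + 3×0 + 3×3 + 1×5 + 4×0 + 4×0 = 62
Jamal: 10×4 + 7×2 + 3×4 + 3×1 + 1×4 + 4×4 + 4×2 = 97
Tomás: 10×3 + 7×5 + 3×3 + 3×0 + 1×2 + 4×5 + 4×4 = 112

Tomás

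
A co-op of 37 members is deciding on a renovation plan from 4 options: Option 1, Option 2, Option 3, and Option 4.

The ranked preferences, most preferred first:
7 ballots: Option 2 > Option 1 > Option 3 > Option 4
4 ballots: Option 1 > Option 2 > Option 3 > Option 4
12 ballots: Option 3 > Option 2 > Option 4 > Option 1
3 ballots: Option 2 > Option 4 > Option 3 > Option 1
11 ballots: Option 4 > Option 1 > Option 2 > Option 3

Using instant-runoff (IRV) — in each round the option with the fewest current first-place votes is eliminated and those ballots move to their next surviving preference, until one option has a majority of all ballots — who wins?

Option 2

Round 1: Option 1 4, Option 2 10, Option 3 12, Option 4 11. Option 1 eliminated.
Round 2: Option 2 14, Option 3 12, Option 4 11. Option 4 eliminated.
Round 3: Option 2 25, Option 3 12. Option 2 has a majority (≥19).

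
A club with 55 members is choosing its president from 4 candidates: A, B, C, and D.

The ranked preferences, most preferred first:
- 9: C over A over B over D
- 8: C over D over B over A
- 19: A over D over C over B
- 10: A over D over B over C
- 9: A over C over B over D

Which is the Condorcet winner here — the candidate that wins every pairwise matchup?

A vs B: 47–8
A vs C: 38–17
A vs D: 47–8
A beats every other candidate.

A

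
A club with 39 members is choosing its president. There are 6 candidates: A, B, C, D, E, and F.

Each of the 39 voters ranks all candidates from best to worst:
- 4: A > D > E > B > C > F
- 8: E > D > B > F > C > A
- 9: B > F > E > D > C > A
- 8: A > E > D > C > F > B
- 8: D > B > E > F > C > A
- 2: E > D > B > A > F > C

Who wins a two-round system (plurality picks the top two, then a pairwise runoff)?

Round 1 first-place votes: A 12, B 9, C 0, D 8, E 10, F 0. A and E advance.
Runoff: A is ranked above E on 12 ballots, E above A on 27.

E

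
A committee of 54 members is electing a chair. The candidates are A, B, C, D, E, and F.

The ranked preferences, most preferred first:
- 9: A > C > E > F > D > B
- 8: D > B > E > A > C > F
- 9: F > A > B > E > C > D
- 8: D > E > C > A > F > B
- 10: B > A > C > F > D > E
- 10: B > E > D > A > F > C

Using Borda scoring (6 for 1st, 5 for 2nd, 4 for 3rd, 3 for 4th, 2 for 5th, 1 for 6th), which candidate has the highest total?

A: 9×6 + 8×3 + 9×5 + 8×3 + 10×5 + 10×3 = 227
B: 9×1 + 8×5 + 9×4 + 8×1 + 10×6 + 10×6 = 213
C: 9×5 + 8×2 + 9×2 + 8×4 + 10×4 + 10×1 = 161
D: 9×2 + 8×6 + 9×1 + 8×6 + 10×2 + 10×4 = 183
E: 9×4 + 8×4 + 9×3 + 8×5 + 10×1 + 10×5 = 195
F: 9×3 + 8×1 + 9×6 + 8×2 + 10×3 + 10×2 = 155

A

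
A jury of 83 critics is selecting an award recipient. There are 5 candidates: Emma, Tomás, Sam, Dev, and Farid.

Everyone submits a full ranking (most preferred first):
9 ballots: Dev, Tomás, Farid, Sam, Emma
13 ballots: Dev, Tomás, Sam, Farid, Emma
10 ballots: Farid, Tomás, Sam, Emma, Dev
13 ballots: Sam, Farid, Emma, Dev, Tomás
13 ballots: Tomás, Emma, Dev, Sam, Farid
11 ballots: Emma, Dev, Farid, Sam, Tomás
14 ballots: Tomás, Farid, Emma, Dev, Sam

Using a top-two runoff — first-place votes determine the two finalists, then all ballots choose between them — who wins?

Round 1 first-place votes: Emma 11, Tomás 27, Sam 13, Dev 22, Farid 10. Tomás and Dev advance.
Runoff: Tomás is ranked above Dev on 37 ballots, Dev above Tomás on 46.

Dev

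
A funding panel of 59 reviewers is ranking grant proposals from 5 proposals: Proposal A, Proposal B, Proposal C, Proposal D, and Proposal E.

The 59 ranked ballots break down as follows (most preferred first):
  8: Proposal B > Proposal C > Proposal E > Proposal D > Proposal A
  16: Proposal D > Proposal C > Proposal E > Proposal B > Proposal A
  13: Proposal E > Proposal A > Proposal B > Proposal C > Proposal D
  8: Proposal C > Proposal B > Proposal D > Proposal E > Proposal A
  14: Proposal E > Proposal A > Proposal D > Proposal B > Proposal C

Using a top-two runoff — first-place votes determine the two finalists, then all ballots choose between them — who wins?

Round 1 first-place votes: Proposal A 0, Proposal B 8, Proposal C 8, Proposal D 16, Proposal E 27. Proposal E and Proposal D advance.
Runoff: Proposal E is ranked above Proposal D on 35 ballots, Proposal D above Proposal E on 24.

Proposal E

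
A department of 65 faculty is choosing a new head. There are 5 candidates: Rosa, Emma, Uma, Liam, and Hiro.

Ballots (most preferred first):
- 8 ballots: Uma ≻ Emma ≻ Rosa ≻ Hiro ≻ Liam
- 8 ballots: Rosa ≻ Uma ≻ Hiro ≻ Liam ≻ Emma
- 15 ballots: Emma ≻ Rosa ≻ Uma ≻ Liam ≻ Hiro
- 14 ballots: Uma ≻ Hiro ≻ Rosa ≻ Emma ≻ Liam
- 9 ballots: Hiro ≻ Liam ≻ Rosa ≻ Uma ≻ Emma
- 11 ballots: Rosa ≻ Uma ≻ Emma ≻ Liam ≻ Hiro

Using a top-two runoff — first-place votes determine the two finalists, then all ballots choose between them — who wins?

Round 1 first-place votes: Rosa 19, Emma 15, Uma 22, Liam 0, Hiro 9. Uma and Rosa advance.
Runoff: Uma is ranked above Rosa on 22 ballots, Rosa above Uma on 43.

Rosa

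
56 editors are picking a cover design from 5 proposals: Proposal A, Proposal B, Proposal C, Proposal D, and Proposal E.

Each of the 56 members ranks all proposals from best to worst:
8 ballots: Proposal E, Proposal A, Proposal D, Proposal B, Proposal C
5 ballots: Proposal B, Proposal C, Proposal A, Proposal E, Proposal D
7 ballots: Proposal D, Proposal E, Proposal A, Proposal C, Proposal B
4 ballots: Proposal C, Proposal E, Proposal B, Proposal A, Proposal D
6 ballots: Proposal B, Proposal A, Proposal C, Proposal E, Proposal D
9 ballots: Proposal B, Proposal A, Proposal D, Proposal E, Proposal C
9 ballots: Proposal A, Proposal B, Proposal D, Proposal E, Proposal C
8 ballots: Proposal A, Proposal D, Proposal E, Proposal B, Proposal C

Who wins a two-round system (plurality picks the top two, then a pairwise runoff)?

Proposal A

Round 1 first-place votes: Proposal A 17, Proposal B 20, Proposal C 4, Proposal D 7, Proposal E 8. Proposal B and Proposal A advance.
Runoff: Proposal B is ranked above Proposal A on 24 ballots, Proposal A above Proposal B on 32.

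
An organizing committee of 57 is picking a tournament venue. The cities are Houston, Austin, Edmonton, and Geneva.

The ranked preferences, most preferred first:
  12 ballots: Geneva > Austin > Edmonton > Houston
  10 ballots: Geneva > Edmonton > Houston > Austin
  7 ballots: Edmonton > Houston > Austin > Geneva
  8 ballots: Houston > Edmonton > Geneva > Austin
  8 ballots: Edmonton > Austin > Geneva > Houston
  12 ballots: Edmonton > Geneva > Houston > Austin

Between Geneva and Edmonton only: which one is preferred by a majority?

Geneva is ranked above Edmonton on 22 ballots; Edmonton above Geneva on 35.

Edmonton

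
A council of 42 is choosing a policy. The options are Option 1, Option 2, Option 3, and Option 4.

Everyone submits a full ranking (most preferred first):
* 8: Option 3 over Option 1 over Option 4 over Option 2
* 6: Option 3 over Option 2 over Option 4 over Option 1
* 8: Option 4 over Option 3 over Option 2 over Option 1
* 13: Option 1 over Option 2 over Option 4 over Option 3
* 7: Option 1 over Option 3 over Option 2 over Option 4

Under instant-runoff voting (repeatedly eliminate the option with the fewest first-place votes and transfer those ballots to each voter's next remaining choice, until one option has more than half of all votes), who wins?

Round 1: Option 1 20, Option 2 0, Option 3 14, Option 4 8. Option 2 eliminated.
Round 2: Option 1 20, Option 3 14, Option 4 8. Option 4 eliminated.
Round 3: Option 1 20, Option 3 22. Option 3 has a majority (≥22).

Option 3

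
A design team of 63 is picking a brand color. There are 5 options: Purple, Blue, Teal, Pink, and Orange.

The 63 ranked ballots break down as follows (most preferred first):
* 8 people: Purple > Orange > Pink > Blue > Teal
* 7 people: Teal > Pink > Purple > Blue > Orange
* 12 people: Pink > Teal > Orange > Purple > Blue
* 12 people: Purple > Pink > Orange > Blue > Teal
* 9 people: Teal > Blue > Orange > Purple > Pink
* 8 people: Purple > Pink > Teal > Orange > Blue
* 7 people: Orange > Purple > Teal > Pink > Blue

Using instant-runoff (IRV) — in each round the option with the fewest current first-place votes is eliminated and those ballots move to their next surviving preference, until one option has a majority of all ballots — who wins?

Round 1: Purple 28, Blue 0, Teal 16, Pink 12, Orange 7. Blue eliminated.
Round 2: Purple 28, Teal 16, Pink 12, Orange 7. Orange eliminated.
Round 3: Purple 35, Teal 16, Pink 12. Purple has a majority (≥32).

Purple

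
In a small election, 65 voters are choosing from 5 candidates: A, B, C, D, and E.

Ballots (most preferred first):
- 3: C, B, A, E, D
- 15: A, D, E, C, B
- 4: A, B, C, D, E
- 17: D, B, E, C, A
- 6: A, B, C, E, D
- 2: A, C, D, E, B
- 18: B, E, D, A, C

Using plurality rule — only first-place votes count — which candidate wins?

A

First-place votes: A 27, B 18, C 3, D 17, E 0.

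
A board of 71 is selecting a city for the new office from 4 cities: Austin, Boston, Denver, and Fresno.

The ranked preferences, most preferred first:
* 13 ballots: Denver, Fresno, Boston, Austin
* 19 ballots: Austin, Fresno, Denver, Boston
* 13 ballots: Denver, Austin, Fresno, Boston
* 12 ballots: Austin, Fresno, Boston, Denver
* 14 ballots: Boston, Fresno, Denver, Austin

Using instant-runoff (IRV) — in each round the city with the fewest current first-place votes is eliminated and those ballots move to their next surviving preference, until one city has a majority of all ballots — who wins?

Round 1: Austin 31, Boston 14, Denver 26, Fresno 0. Fresno eliminated.
Round 2: Austin 31, Boston 14, Denver 26. Boston eliminated.
Round 3: Austin 31, Denver 40. Denver has a majority (≥36).

Denver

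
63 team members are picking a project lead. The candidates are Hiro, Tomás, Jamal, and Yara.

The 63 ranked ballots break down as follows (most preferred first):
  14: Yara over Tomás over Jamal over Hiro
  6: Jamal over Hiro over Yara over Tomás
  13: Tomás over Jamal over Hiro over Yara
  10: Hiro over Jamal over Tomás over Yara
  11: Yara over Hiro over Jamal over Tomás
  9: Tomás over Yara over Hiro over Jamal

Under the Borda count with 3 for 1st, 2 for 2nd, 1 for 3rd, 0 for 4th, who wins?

Tomás

Hiro: 14×0 + 6×2 + 13×1 + 10×3 + 11×2 + 9×1 = 86
Tomás: 14×2 + 6×0 + 13×3 + 10×1 + 11×0 + 9×3 = 104
Jamal: 14×1 + 6×3 + 13×2 + 10×2 + 11×1 + 9×0 = 89
Yara: 14×3 + 6×1 + 13×0 + 10×0 + 11×3 + 9×2 = 99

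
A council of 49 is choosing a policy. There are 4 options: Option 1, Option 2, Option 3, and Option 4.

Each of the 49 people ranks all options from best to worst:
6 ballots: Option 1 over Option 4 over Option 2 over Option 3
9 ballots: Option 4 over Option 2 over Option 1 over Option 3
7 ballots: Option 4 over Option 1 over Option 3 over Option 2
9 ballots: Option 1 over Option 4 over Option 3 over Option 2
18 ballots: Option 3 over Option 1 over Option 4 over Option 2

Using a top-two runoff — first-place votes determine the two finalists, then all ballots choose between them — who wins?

Option 4

Round 1 first-place votes: Option 1 15, Option 2 0, Option 3 18, Option 4 16. Option 3 and Option 4 advance.
Runoff: Option 3 is ranked above Option 4 on 18 ballots, Option 4 above Option 3 on 31.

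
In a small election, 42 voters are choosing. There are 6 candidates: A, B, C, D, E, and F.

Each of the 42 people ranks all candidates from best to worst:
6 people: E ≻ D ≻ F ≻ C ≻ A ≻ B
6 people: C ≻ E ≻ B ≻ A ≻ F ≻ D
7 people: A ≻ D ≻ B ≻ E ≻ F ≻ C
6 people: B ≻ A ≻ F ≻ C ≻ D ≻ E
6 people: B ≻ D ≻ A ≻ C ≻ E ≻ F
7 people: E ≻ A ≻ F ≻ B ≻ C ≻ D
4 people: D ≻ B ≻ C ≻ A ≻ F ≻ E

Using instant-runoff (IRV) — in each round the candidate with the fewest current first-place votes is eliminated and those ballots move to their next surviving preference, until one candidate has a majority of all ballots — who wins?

Round 1: A 7, B 12, C 6, D 4, E 13, F 0. F eliminated.
Round 2: A 7, B 12, C 6, D 4, E 13. D eliminated.
Round 3: A 7, B 16, C 6, E 13. C eliminated.
Round 4: A 7, B 16, E 19. A eliminated.
Round 5: B 23, E 19. B has a majority (≥22).

B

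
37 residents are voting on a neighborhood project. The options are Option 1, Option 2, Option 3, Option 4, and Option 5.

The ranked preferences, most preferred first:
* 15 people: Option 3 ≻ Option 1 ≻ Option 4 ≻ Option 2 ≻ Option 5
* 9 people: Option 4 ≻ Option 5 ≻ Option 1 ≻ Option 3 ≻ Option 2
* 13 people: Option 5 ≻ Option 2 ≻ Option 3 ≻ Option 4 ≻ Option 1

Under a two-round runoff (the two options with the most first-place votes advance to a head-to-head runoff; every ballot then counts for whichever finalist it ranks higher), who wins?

Round 1 first-place votes: Option 1 0, Option 2 0, Option 3 15, Option 4 9, Option 5 13. Option 3 and Option 5 advance.
Runoff: Option 3 is ranked above Option 5 on 15 ballots, Option 5 above Option 3 on 22.

Option 5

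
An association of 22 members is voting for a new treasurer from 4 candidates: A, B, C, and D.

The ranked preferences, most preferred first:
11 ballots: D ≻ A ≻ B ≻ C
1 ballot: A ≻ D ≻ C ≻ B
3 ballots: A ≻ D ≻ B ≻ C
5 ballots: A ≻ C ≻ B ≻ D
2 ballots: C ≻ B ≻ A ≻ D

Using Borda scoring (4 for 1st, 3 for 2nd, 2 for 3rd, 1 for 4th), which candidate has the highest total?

A

A: 11×3 + 1×4 + 3×4 + 5×4 + 2×2 = 73
B: 11×2 + 1×1 + 3×2 + 5×2 + 2×3 = 45
C: 11×1 + 1×2 + 3×1 + 5×3 + 2×4 = 39
D: 11×4 + 1×3 + 3×3 + 5×1 + 2×1 = 63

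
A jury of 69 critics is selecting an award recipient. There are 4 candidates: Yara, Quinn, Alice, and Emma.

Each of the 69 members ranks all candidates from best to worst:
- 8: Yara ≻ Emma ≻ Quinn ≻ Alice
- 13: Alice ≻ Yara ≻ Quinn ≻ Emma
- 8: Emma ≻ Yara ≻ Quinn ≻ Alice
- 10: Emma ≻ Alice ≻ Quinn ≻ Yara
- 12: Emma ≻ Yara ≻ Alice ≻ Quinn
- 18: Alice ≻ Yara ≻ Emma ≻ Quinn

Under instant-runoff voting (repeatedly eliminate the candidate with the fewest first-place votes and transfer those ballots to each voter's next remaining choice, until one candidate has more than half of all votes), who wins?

Emma

Round 1: Yara 8, Quinn 0, Alice 31, Emma 30. Quinn eliminated.
Round 2: Yara 8, Alice 31, Emma 30. Yara eliminated.
Round 3: Alice 31, Emma 38. Emma has a majority (≥35).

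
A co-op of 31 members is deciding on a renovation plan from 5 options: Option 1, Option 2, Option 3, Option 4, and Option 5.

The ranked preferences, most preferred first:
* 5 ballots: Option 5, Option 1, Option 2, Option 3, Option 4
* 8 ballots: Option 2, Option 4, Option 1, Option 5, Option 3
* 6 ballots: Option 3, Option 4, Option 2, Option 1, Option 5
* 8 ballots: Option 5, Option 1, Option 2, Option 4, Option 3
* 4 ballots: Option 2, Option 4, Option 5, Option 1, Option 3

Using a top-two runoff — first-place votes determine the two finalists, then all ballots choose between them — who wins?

Round 1 first-place votes: Option 1 0, Option 2 12, Option 3 6, Option 4 0, Option 5 13. Option 5 and Option 2 advance.
Runoff: Option 5 is ranked above Option 2 on 13 ballots, Option 2 above Option 5 on 18.

Option 2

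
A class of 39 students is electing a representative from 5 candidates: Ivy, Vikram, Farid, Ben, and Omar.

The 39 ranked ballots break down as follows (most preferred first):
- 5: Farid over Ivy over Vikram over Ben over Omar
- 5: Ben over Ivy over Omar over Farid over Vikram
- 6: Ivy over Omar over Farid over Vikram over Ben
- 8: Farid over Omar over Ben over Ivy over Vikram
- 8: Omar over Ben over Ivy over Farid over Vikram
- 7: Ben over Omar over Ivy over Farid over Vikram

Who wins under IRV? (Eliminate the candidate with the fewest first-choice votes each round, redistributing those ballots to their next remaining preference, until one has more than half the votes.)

Omar

Round 1: Ivy 6, Vikram 0, Farid 13, Ben 12, Omar 8. Vikram eliminated.
Round 2: Ivy 6, Farid 13, Ben 12, Omar 8. Ivy eliminated.
Round 3: Farid 13, Ben 12, Omar 14. Ben eliminated.
Round 4: Farid 13, Omar 26. Omar has a majority (≥20).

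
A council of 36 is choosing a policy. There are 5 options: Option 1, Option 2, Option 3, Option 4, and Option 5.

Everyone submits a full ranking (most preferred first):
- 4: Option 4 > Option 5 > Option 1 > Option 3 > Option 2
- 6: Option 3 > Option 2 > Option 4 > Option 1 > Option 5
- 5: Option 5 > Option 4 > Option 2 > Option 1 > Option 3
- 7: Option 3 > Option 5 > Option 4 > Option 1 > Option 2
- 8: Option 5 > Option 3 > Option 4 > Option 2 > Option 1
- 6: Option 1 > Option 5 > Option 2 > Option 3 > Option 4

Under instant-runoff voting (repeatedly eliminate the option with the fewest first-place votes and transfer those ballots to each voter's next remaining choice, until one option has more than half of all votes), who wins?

Round 1: Option 1 6, Option 2 0, Option 3 13, Option 4 4, Option 5 13. Option 2 eliminated.
Round 2: Option 1 6, Option 3 13, Option 4 4, Option 5 13. Option 4 eliminated.
Round 3: Option 1 6, Option 3 13, Option 5 17. Option 1 eliminated.
Round 4: Option 3 13, Option 5 23. Option 5 has a majority (≥19).

Option 5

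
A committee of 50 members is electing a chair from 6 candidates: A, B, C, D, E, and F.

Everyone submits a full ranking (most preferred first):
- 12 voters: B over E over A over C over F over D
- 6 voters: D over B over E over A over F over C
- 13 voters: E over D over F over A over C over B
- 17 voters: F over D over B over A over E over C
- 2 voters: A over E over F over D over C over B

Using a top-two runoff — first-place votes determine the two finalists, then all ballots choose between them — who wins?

Round 1 first-place votes: A 2, B 12, C 0, D 6, E 13, F 17. F and E advance.
Runoff: F is ranked above E on 17 ballots, E above F on 33.

E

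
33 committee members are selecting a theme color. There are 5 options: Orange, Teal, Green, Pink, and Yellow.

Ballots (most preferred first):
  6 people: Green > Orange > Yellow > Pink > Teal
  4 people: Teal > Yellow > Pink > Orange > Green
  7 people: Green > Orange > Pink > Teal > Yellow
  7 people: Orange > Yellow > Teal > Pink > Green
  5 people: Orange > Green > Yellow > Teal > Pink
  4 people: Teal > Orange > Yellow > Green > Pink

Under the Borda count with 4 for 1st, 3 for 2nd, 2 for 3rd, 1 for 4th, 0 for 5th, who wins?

Orange

Orange: 6×3 + 4×1 + 7×3 + 7×4 + 5×4 + 4×3 = 103
Teal: 6×0 + 4×4 + 7×1 + 7×2 + 5×1 + 4×4 = 58
Green: 6×4 + 4×0 + 7×4 + 7×0 + 5×3 + 4×1 = 71
Pink: 6×1 + 4×2 + 7×2 + 7×1 + 5×0 + 4×0 = 35
Yellow: 6×2 + 4×3 + 7×0 + 7×3 + 5×2 + 4×2 = 63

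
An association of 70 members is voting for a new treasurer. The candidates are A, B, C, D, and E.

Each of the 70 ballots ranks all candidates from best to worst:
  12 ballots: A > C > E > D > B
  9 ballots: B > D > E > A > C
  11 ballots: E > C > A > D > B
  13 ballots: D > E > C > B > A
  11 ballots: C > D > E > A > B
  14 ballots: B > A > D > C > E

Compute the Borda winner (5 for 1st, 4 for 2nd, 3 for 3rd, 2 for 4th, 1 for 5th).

A: 12×5 + 9×2 + 11×3 + 13×1 + 11×2 + 14×4 = 202
B: 12×1 + 9×5 + 11×1 + 13×2 + 11×1 + 14×5 = 175
C: 12×4 + 9×1 + 11×4 + 13×3 + 11×5 + 14×2 = 223
D: 12×2 + 9×4 + 11×2 + 13×5 + 11×4 + 14×3 = 233
E: 12×3 + 9×3 + 11×5 + 13×4 + 11×3 + 14×1 = 217

D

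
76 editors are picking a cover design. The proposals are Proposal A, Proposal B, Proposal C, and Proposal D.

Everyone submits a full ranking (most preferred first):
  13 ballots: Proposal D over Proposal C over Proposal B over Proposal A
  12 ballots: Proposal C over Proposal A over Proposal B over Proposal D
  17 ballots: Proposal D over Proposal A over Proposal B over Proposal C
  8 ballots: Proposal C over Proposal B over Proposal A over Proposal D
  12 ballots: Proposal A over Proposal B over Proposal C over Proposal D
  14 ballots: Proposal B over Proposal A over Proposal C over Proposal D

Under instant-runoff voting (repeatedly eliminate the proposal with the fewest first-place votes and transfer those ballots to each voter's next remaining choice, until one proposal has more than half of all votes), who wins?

Proposal B

Round 1: Proposal A 12, Proposal B 14, Proposal C 20, Proposal D 30. Proposal A eliminated.
Round 2: Proposal B 26, Proposal C 20, Proposal D 30. Proposal C eliminated.
Round 3: Proposal B 46, Proposal D 30. Proposal B has a majority (≥39).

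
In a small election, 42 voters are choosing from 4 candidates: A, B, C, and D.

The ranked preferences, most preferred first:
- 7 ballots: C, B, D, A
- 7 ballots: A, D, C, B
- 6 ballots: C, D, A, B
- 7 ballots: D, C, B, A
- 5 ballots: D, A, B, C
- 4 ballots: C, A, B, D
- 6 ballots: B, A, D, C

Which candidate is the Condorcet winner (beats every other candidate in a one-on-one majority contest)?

D

D vs A: 25–17
D vs B: 25–17
D vs C: 25–17
D beats every other candidate.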